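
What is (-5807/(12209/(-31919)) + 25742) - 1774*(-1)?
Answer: 521296477/12209 ≈ 42698.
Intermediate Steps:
(-5807/(12209/(-31919)) + 25742) - 1774*(-1) = (-5807/(12209*(-1/31919)) + 25742) + 1774 = (-5807/(-12209/31919) + 25742) + 1774 = (-5807*(-31919/12209) + 25742) + 1774 = (185353633/12209 + 25742) + 1774 = 499637711/12209 + 1774 = 521296477/12209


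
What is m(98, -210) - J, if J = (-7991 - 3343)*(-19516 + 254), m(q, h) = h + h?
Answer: -218315928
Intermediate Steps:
m(q, h) = 2*h
J = 218315508 (J = -11334*(-19262) = 218315508)
m(98, -210) - J = 2*(-210) - 1*218315508 = -420 - 218315508 = -218315928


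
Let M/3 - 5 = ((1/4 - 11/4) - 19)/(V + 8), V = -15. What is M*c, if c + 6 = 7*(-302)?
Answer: -359340/7 ≈ -51334.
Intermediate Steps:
c = -2120 (c = -6 + 7*(-302) = -6 - 2114 = -2120)
M = 339/14 (M = 15 + 3*(((1/4 - 11/4) - 19)/(-15 + 8)) = 15 + 3*(((1*(¼) - 11*¼) - 19)/(-7)) = 15 + 3*(((¼ - 11/4) - 19)*(-⅐)) = 15 + 3*((-5/2 - 19)*(-⅐)) = 15 + 3*(-43/2*(-⅐)) = 15 + 3*(43/14) = 15 + 129/14 = 339/14 ≈ 24.214)
M*c = (339/14)*(-2120) = -359340/7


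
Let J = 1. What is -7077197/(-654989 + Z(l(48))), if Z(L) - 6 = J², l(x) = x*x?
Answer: 7077197/654982 ≈ 10.805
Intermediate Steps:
l(x) = x²
Z(L) = 7 (Z(L) = 6 + 1² = 6 + 1 = 7)
-7077197/(-654989 + Z(l(48))) = -7077197/(-654989 + 7) = -7077197/(-654982) = -7077197*(-1/654982) = 7077197/654982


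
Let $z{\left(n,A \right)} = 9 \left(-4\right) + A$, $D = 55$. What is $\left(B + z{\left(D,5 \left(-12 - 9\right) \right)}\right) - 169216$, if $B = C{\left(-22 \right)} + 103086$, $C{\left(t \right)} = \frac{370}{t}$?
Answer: $- \frac{729166}{11} \approx -66288.0$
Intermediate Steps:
$z{\left(n,A \right)} = -36 + A$
$B = \frac{1133761}{11}$ ($B = \frac{370}{-22} + 103086 = 370 \left(- \frac{1}{22}\right) + 103086 = - \frac{185}{11} + 103086 = \frac{1133761}{11} \approx 1.0307 \cdot 10^{5}$)
$\left(B + z{\left(D,5 \left(-12 - 9\right) \right)}\right) - 169216 = \left(\frac{1133761}{11} + \left(-36 + 5 \left(-12 - 9\right)\right)\right) - 169216 = \left(\frac{1133761}{11} + \left(-36 + 5 \left(-21\right)\right)\right) - 169216 = \left(\frac{1133761}{11} - 141\right) - 169216 = \frac{1132210}{11} - 169216 = - \frac{729166}{11}$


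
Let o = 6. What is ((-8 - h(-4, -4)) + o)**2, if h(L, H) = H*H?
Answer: 324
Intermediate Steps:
h(L, H) = H**2
((-8 - h(-4, -4)) + o)**2 = ((-8 - 1*(-4)**2) + 6)**2 = ((-8 - 1*16) + 6)**2 = ((-8 - 16) + 6)**2 = (-24 + 6)**2 = (-18)**2 = 324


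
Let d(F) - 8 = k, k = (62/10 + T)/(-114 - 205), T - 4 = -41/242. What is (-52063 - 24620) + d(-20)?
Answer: -29595795387/385990 ≈ -76675.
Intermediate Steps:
T = 927/242 (T = 4 - 41/242 = 927/242 ≈ 3.8306)
k = -12137/385990 (k = (62/10 + 927/242)/(-114 - 205) = (62*(⅒) + 927/242)/(-319) = (31/5 + 927/242)*(-1/319) = (12137/1210)*(-1/319) = -12137/385990 ≈ -0.031444)
d(F) = 3075783/385990 (d(F) = 8 - 12137/385990 = 3075783/385990)
(-52063 - 24620) + d(-20) = (-52063 - 24620) + 3075783/385990 = -76683 + 3075783/385990 = -29595795387/385990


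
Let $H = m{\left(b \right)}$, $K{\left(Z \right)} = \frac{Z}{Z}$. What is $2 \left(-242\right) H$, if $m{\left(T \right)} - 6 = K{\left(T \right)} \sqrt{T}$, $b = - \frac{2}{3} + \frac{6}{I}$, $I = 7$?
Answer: $-2904 - \frac{968 \sqrt{21}}{21} \approx -3115.2$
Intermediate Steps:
$K{\left(Z \right)} = 1$
$b = \frac{4}{21}$ ($b = - \frac{2}{3} + \frac{6}{7} = \frac{4}{21} \approx 0.19048$)
$m{\left(T \right)} = 6 + \sqrt{T}$ ($m{\left(T \right)} = 6 + 1 \sqrt{T} = 6 + \sqrt{T}$)
$H = 6 + \frac{2 \sqrt{21}}{21}$ ($H = 6 + \sqrt{\frac{4}{21}} = 6 + \frac{2 \sqrt{21}}{21} \approx 6.4364$)
$2 \left(-242\right) H = 2 \left(-242\right) \left(6 + \frac{2 \sqrt{21}}{21}\right) = - 484 \left(6 + \frac{2 \sqrt{21}}{21}\right) = -2904 - \frac{968 \sqrt{21}}{21}$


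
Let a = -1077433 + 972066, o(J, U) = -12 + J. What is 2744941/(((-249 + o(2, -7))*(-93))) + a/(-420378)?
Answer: 18356361629/160724522 ≈ 114.21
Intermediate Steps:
a = -105367
2744941/(((-249 + o(2, -7))*(-93))) + a/(-420378) = 2744941/(((-249 + (-12 + 2))*(-93))) - 105367/(-420378) = 2744941/(((-249 - 10)*(-93))) - 105367*(-1/420378) = 2744941/((-259*(-93))) + 105367/420378 = 2744941/24087 + 105367/420378 = 18356361629/160724522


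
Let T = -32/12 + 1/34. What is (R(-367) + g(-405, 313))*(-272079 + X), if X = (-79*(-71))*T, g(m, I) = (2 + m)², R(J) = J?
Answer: -790248559153/17 ≈ -4.6485e+10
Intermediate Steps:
T = -269/102 (T = -32*1/12 + 1*(1/34) = -8/3 + 1/34 = -269/102 ≈ -2.6373)
X = -1508821/102 (X = -79*(-71)*(-269/102) = 5609*(-269/102) = -1508821/102 ≈ -14792.)
(R(-367) + g(-405, 313))*(-272079 + X) = (-367 + (2 - 405)²)*(-272079 - 1508821/102) = (-367 + (-403)²)*(-29260879/102) = (-367 + 162409)*(-29260879/102) = 162042*(-29260879/102) = -790248559153/17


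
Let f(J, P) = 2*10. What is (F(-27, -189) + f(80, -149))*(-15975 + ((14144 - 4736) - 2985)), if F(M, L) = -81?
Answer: 582672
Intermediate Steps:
f(J, P) = 20
(F(-27, -189) + f(80, -149))*(-15975 + ((14144 - 4736) - 2985)) = (-81 + 20)*(-15975 + ((14144 - 4736) - 2985)) = -61*(-15975 + (9408 - 2985)) = -61*(-15975 + 6423) = -61*(-9552) = 582672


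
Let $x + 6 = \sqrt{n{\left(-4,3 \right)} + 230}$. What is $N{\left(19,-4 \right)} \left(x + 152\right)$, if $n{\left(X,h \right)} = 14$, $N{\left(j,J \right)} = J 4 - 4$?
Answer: $-2920 - 40 \sqrt{61} \approx -3232.4$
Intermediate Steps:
$N{\left(j,J \right)} = -4 + 4 J$ ($N{\left(j,J \right)} = 4 J - 4 = -4 + 4 J$)
$x = -6 + 2 \sqrt{61}$ ($x = -6 + \sqrt{14 + 230} = -6 + \sqrt{244} = -6 + 2 \sqrt{61} \approx 9.6205$)
$N{\left(19,-4 \right)} \left(x + 152\right) = \left(-4 + 4 \left(-4\right)\right) \left(\left(-6 + 2 \sqrt{61}\right) + 152\right) = \left(-4 - 16\right) \left(146 + 2 \sqrt{61}\right) = - 20 \left(146 + 2 \sqrt{61}\right) = -2920 - 40 \sqrt{61}$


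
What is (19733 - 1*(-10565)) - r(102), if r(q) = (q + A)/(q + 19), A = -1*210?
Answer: 3666166/121 ≈ 30299.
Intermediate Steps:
A = -210
r(q) = (-210 + q)/(19 + q) (r(q) = (q - 210)/(q + 19) = (-210 + q)/(19 + q))
(19733 - 1*(-10565)) - r(102) = (19733 - 1*(-10565)) - (-210 + 102)/(19 + 102) = (19733 + 10565) - (-108)/121 = 30298 - (-108)/121 = 30298 - 1*(-108/121) = 30298 + 108/121 = 3666166/121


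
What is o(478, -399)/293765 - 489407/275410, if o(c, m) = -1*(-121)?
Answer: -28747464549/16181163730 ≈ -1.7766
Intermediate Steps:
o(c, m) = 121
o(478, -399)/293765 - 489407/275410 = 121/293765 - 489407/275410 = -28747464549/16181163730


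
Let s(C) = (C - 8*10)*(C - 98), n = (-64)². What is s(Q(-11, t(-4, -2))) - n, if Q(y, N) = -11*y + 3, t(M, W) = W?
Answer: -2952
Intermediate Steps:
Q(y, N) = 3 - 11*y
n = 4096
s(C) = (-98 + C)*(-80 + C) (s(C) = (C - 80)*(-98 + C) = (-80 + C)*(-98 + C) = (-98 + C)*(-80 + C))
s(Q(-11, t(-4, -2))) - n = (7840 + (3 - 11*(-11))² - 178*(3 - 11*(-11))) - 1*4096 = (7840 + (3 + 121)² - 178*(3 + 121)) - 4096 = (7840 + 124² - 178*124) - 4096 = (7840 + 15376 - 22072) - 4096 = 1144 - 4096 = -2952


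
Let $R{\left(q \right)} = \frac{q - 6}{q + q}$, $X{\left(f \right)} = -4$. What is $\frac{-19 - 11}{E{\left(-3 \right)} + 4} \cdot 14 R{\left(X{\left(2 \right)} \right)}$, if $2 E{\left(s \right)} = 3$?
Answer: $- \frac{1050}{11} \approx -95.455$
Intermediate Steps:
$E{\left(s \right)} = \frac{3}{2}$ ($E{\left(s \right)} = \frac{1}{2} \cdot 3 = \frac{3}{2}$)
$R{\left(q \right)} = \frac{-6 + q}{2 q}$
$\frac{-19 - 11}{E{\left(-3 \right)} + 4} \cdot 14 R{\left(X{\left(2 \right)} \right)} = \frac{-19 - 11}{\frac{3}{2} + 4} \cdot 14 \frac{-6 - 4}{2 \left(-4\right)} = - \frac{30}{\frac{11}{2}} \cdot 14 \cdot \frac{1}{2} \left(- \frac{1}{4}\right) \left(-10\right) = \left(-30\right) \frac{2}{11} \cdot 14 \cdot \frac{5}{4} = \left(- \frac{60}{11}\right) 14 \cdot \frac{5}{4} = \left(- \frac{840}{11}\right) \frac{5}{4} = - \frac{1050}{11}$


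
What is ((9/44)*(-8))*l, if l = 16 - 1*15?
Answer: -18/11 ≈ -1.6364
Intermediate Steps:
l = 1 (l = 16 - 15 = 1)
((9/44)*(-8))*l = ((9/44)*(-8))*1 = -18/11*1 = -18/11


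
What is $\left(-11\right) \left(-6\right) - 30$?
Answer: $36$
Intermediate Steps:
$\left(-11\right) \left(-6\right) - 30 = 66 - 30 = 36$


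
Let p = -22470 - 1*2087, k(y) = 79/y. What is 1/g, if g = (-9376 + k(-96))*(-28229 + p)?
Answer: 48/23758318775 ≈ 2.0203e-9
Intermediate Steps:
p = -24557 (p = -22470 - 2087 = -24557)
g = 23758318775/48 (g = (-9376 + 79/(-96))*(-28229 - 24557) = (-9376 + 79*(-1/96))*(-52786) = (-9376 - 79/96)*(-52786) = -900175/96*(-52786) = 23758318775/48 ≈ 4.9496e+8)
1/g = 1/(23758318775/48) = 48/23758318775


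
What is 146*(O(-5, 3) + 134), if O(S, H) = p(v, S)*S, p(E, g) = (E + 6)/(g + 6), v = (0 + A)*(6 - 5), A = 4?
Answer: 12264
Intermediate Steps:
v = 4 (v = (0 + 4)*(6 - 5) = 4*1 = 4)
p(E, g) = (6 + E)/(6 + g)
O(S, H) = 10*S/(6 + S) (O(S, H) = ((6 + 4)/(6 + S))*S = (10/(6 + S))*S = 10*S/(6 + S))
146*(O(-5, 3) + 134) = 146*(10*(-5)/(6 - 5) + 134) = 146*(10*(-5)/1 + 134) = 146*(10*(-5)*1 + 134) = 146*(-50 + 134) = 146*84 = 12264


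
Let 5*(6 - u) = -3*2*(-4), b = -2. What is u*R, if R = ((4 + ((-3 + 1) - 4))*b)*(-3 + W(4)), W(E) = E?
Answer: 24/5 ≈ 4.8000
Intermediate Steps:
u = 6/5 (u = 6 - (-3*2)*(-4)/5 = 6 - (-6)*(-4)/5 = 6 - ⅕*24 = 6 - 24/5 = 6/5 ≈ 1.2000)
R = 4 (R = ((4 + ((-3 + 1) - 4))*(-2))*(-3 + 4) = ((4 + (-2 - 4))*(-2))*1 = ((4 - 6)*(-2))*1 = -2*(-2)*1 = 4*1 = 4)
u*R = (6/5)*4 = 24/5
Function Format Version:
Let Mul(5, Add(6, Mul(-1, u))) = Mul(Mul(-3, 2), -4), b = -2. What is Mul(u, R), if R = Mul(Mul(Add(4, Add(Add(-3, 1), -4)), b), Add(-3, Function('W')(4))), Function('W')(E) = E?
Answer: Rational(24, 5) ≈ 4.8000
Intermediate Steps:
u = Rational(6, 5) (u = Add(6, Mul(Rational(-1, 5), Mul(Mul(-3, 2), -4))) = Add(6, Mul(Rational(-1, 5), Mul(-6, -4))) = Add(6, Mul(Rational(-1, 5), 24)) = Add(6, Rational(-24, 5)) = Rational(6, 5) ≈ 1.2000)
R = 4 (R = Mul(Mul(Add(4, Add(Add(-3, 1), -4)), -2), Add(-3, 4)) = Mul(Mul(Add(4, Add(-2, -4)), -2), 1) = Mul(Mul(Add(4, -6), -2), 1) = Mul(Mul(-2, -2), 1) = Mul(4, 1) = 4)
Mul(u, R) = Mul(Rational(6, 5), 4) = Rational(24, 5)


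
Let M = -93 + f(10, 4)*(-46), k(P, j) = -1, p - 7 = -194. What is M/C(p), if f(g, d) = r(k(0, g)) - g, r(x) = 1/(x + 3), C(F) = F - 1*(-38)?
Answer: -344/149 ≈ -2.3087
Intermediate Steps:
p = -187 (p = 7 - 194 = -187)
C(F) = 38 + F (C(F) = F + 38 = 38 + F)
r(x) = 1/(3 + x)
f(g, d) = ½ - g (f(g, d) = 1/(3 - 1) - g = 1/2 - g = ½ - g)
M = 344 (M = -93 + (½ - 1*10)*(-46) = -93 + (½ - 10)*(-46) = -93 - 19/2*(-46) = -93 + 437 = 344)
M/C(p) = 344/(38 - 187) = 344/(-149) = 344*(-1/149) = -344/149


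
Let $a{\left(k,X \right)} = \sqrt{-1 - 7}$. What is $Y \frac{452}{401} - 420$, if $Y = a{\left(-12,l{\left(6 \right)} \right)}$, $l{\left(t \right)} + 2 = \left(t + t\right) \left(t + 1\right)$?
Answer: $-420 + \frac{904 i \sqrt{2}}{401} \approx -420.0 + 3.1882 i$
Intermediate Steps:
$l{\left(t \right)} = -2 + 2 t \left(1 + t\right)$ ($l{\left(t \right)} = -2 + \left(t + t\right) \left(t + 1\right) = -2 + 2 t \left(1 + t\right)$)
$a{\left(k,X \right)} = 2 i \sqrt{2}$ ($a{\left(k,X \right)} = \sqrt{-8} = 2 i \sqrt{2}$)
$Y = 2 i \sqrt{2} \approx 2.8284 i$
$Y \frac{452}{401} - 420 = 2 i \sqrt{2} \cdot \frac{452}{401} - 420 = \frac{904 i \sqrt{2}}{401} - 420 = -420 + \frac{904 i \sqrt{2}}{401}$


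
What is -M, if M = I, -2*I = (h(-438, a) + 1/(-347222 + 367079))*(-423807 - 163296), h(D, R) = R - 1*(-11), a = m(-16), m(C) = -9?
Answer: -7772265215/13238 ≈ -5.8712e+5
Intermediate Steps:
a = -9
h(D, R) = 11 + R (h(D, R) = R + 11 = 11 + R)
I = 7772265215/13238 (I = -((11 - 9) + 1/(-347222 + 367079))*(-423807 - 163296)/2 = -(2 + 1/19857)*(-587103)/2 = -39715*(-587103)/39714 = -½*(-7772265215/6619) = 7772265215/13238 ≈ 5.8712e+5)
M = 7772265215/13238 ≈ 5.8712e+5
-M = -1*7772265215/13238 = -7772265215/13238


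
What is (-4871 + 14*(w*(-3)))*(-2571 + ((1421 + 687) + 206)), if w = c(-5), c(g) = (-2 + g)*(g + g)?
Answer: 2007427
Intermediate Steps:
c(g) = 2*g*(-2 + g) (c(g) = (-2 + g)*(2*g) = 2*g*(-2 + g))
w = 70 (w = 2*(-5)*(-2 - 5) = 2*(-5)*(-7) = 70)
(-4871 + 14*(w*(-3)))*(-2571 + ((1421 + 687) + 206)) = (-4871 + 14*(70*(-3)))*(-2571 + ((1421 + 687) + 206)) = (-4871 + 14*(-210))*(-2571 + (2108 + 206)) = (-4871 - 2940)*(-2571 + 2314) = -7811*(-257) = 2007427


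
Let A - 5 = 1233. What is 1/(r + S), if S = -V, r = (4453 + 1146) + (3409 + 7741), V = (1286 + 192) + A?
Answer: 1/14033 ≈ 7.1261e-5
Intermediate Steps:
A = 1238 (A = 5 + 1233 = 1238)
V = 2716 (V = (1286 + 192) + 1238 = 1478 + 1238 = 2716)
r = 16749 (r = 5599 + 11150 = 16749)
S = -2716 (S = -1*2716 = -2716)
1/(r + S) = 1/(16749 - 2716) = 1/14033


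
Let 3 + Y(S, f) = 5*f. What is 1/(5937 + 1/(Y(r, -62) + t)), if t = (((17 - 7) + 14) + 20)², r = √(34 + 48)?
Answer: 1623/9635752 ≈ 0.00016844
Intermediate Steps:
r = √82 ≈ 9.0554
t = 1936 (t = ((10 + 14) + 20)² = (24 + 20)² = 44² = 1936)
Y(S, f) = -3 + 5*f
1/(5937 + 1/(Y(r, -62) + t)) = 1/(5937 + 1/((-3 + 5*(-62)) + 1936)) = 1/(5937 + 1/((-3 - 310) + 1936)) = 1/(5937 + 1/(-313 + 1936)) = 1/(5937 + 1/1623) = 1/(9635752/1623) = 1623/9635752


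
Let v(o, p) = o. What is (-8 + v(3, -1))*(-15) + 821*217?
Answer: 178232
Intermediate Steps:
(-8 + v(3, -1))*(-15) + 821*217 = (-8 + 3)*(-15) + 821*217 = -5*(-15) + 178157 = 75 + 178157 = 178232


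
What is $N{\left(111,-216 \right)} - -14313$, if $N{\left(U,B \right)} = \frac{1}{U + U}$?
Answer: $\frac{3177487}{222} \approx 14313.0$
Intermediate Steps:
$N{\left(U,B \right)} = \frac{1}{2 U}$
$N{\left(111,-216 \right)} - -14313 = \frac{1}{2 \cdot 111} - -14313 = \frac{1}{2} \cdot \frac{1}{111} + 14313 = \frac{1}{222} + 14313 = \frac{3177487}{222}$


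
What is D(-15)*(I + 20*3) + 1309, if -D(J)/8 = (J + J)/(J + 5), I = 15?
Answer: -491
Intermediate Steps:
D(J) = -16*J/(5 + J) (D(J) = -8*(J + J)/(J + 5) = -8*2*J/(5 + J) = -16*J/(5 + J))
D(-15)*(I + 20*3) + 1309 = (-16*(-15)/(5 - 15))*(15 + 20*3) + 1309 = (-16*(-15)/(-10))*(15 + 60) + 1309 = -16*(-15)*(-1/10)*75 + 1309 = -24*75 + 1309 = -1800 + 1309 = -491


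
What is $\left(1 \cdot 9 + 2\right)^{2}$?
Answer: $121$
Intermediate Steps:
$\left(1 \cdot 9 + 2\right)^{2} = \left(9 + 2\right)^{2} = 11^{2} = 121$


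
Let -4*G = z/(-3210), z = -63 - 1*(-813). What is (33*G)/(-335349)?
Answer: -275/47843124 ≈ -5.7480e-6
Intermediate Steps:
z = 750 (z = -63 + 813 = 750)
G = 25/428 (G = -375/(2*(-3210)) = -375*(-1)/(2*3210) = -¼*(-25/107) = 25/428 ≈ 0.058411)
(33*G)/(-335349) = (33*(25/428))/(-335349) = (825/428)*(-1/335349) = -275/47843124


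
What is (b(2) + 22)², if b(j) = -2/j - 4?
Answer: 289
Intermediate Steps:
b(j) = -4 - 2/j
(b(2) + 22)² = ((-4 - 2/2) + 22)² = ((-4 - 2*½) + 22)² = ((-4 - 1) + 22)² = (-5 + 22)² = 17² = 289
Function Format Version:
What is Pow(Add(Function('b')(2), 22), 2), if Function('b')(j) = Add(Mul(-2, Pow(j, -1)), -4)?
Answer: 289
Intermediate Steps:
Function('b')(j) = Add(-4, Mul(-2, Pow(j, -1)))
Pow(Add(Function('b')(2), 22), 2) = Pow(Add(Add(-4, Mul(-2, Pow(2, -1))), 22), 2) = Pow(Add(Add(-4, Mul(-2, Rational(1, 2))), 22), 2) = Pow(Add(Add(-4, -1), 22), 2) = Pow(Add(-5, 22), 2) = Pow(17, 2) = 289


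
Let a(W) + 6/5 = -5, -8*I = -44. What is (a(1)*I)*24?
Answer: -4092/5 ≈ -818.40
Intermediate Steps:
I = 11/2 (I = -⅛*(-44) = 11/2 ≈ 5.5000)
a(W) = -31/5 (a(W) = -6/5 - 5 = -31/5)
(a(1)*I)*24 = -31/5*11/2*24 = -341/10*24 = -4092/5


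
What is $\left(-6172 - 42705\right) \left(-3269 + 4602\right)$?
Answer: $-65153041$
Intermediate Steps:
$\left(-6172 - 42705\right) \left(-3269 + 4602\right) = \left(-48877\right) 1333 = -65153041$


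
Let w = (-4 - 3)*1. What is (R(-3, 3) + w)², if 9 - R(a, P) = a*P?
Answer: 121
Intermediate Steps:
R(a, P) = 9 - P*a (R(a, P) = 9 - a*P = 9 - P*a)
w = -7 (w = -7*1 = -7)
(R(-3, 3) + w)² = ((9 - 1*3*(-3)) - 7)² = ((9 + 9) - 7)² = (18 - 7)² = 11² = 121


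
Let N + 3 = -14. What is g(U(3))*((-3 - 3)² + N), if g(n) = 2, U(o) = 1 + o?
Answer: 38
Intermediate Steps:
N = -17 (N = -3 - 14 = -17)
g(U(3))*((-3 - 3)² + N) = 2*((-3 - 3)² - 17) = 2*((-6)² - 17) = 2*(36 - 17) = 2*19 = 38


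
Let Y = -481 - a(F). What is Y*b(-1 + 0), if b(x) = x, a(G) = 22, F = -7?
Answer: 503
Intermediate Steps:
Y = -503 (Y = -481 - 1*22 = -481 - 22 = -503)
Y*b(-1 + 0) = -503*(-1 + 0) = -503*(-1) = 503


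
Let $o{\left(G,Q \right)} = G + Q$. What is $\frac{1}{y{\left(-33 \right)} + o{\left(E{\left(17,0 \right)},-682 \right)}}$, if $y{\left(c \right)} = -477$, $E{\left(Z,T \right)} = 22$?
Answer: $- \frac{1}{1137} \approx -0.00087951$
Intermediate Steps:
$\frac{1}{y{\left(-33 \right)} + o{\left(E{\left(17,0 \right)},-682 \right)}} = \frac{1}{-477 + \left(22 - 682\right)} = \frac{1}{-477 - 660} = \frac{1}{-1137} = - \frac{1}{1137}$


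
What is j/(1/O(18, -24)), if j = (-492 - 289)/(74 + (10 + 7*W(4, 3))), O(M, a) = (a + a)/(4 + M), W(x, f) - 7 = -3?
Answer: 213/14 ≈ 15.214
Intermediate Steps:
W(x, f) = 4 (W(x, f) = 7 - 3 = 4)
O(M, a) = 2*a/(4 + M) (O(M, a) = (2*a)/(4 + M) = 2*a/(4 + M))
j = -781/112 (j = (-492 - 289)/(74 + (10 + 7*4)) = -781/(74 + (10 + 28)) = -781/(74 + 38) = -781/112 ≈ -6.9732)
j/(1/O(18, -24)) = -781*2*(-24)/(4 + 18)/112 = -781*2*(-24)/22/112 = -781*2*(-24)*(1/22)/112 = -781/(112*(1/(-24/11))) = -781/(112*(-11/24)) = -781/112*(-24/11) = 213/14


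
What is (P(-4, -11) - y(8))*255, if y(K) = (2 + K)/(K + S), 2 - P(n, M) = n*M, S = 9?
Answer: -10860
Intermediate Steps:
P(n, M) = 2 - M*n (P(n, M) = 2 - n*M = 2 - M*n)
y(K) = (2 + K)/(9 + K) (y(K) = (2 + K)/(K + 9) = (2 + K)/(9 + K))
(P(-4, -11) - y(8))*255 = ((2 - 1*(-11)*(-4)) - (2 + 8)/(9 + 8))*255 = ((2 - 44) - 10/17)*255 = (-42 - 10/17)*255 = -724/17*255 = -10860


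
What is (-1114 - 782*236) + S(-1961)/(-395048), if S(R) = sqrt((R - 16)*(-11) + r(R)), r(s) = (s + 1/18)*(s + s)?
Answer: -185666 - sqrt(17353285)/592572 ≈ -1.8567e+5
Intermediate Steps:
r(s) = 2*s*(1/18 + s) (r(s) = (s + 1*(1/18))*(2*s) = (s + 1/18)*(2*s) = (1/18 + s)*(2*s) = 2*s*(1/18 + s))
S(R) = sqrt(176 - 11*R + R*(1 + 18*R)/9) (S(R) = sqrt((R - 16)*(-11) + R*(1 + 18*R)/9) = sqrt((-16 + R)*(-11) + R*(1 + 18*R)/9) = sqrt((176 - 11*R) + R*(1 + 18*R)/9) = sqrt(176 - 11*R + R*(1 + 18*R)/9))
(-1114 - 782*236) + S(-1961)/(-395048) = (-1114 - 782*236) + (sqrt(1584 - 98*(-1961) + 18*(-1961)**2)/3)/(-395048) = (-1114 - 184552) + (sqrt(1584 + 192178 + 18*3845521)/3)*(-1/395048) = -185666 + (sqrt(1584 + 192178 + 69219378)/3)*(-1/395048) = -185666 + (sqrt(69413140)/3)*(-1/395048) = -185666 + ((2*sqrt(17353285))/3)*(-1/395048) = -185666 + (2*sqrt(17353285)/3)*(-1/395048) = -185666 - sqrt(17353285)/592572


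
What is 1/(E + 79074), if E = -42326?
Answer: 1/36748 ≈ 2.7212e-5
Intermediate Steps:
1/(E + 79074) = 1/(-42326 + 79074) = 1/36748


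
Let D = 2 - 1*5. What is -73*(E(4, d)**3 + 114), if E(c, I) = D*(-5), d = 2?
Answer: -254697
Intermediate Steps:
D = -3 (D = 2 - 5 = -3)
E(c, I) = 15 (E(c, I) = -3*(-5) = 15)
-73*(E(4, d)**3 + 114) = -73*(15**3 + 114) = -73*(3375 + 114) = -73*3489 = -254697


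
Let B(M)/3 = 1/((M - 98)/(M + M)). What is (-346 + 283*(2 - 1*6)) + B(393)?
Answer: -433652/295 ≈ -1470.0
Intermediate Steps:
B(M) = 6*M/(-98 + M) (B(M) = 3/(((M - 98)/(M + M))) = 3/(((-98 + M)/((2*M)))) = 3/(((-98 + M)*(1/(2*M)))) = 3/(((-98 + M)/(2*M))) = 3*(2*M/(-98 + M)) = 6*M/(-98 + M))
(-346 + 283*(2 - 1*6)) + B(393) = (-346 + 283*(2 - 1*6)) + 6*393/(-98 + 393) = (-346 + 283*(2 - 6)) + 6*393/295 = (-346 + 283*(-4)) + 6*393*(1/295) = (-346 - 1132) + 2358/295 = -1478 + 2358/295 = -433652/295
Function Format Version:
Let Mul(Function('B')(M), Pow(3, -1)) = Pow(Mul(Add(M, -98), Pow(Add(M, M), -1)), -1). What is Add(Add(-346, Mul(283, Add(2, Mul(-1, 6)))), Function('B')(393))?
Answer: Rational(-433652, 295) ≈ -1470.0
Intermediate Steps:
Function('B')(M) = Mul(6, M, Pow(Add(-98, M), -1)) (Function('B')(M) = Mul(3, Pow(Mul(Add(M, -98), Pow(Add(M, M), -1)), -1)) = Mul(3, Pow(Mul(Add(-98, M), Pow(Mul(2, M), -1)), -1)) = Mul(3, Pow(Mul(Add(-98, M), Mul(Rational(1, 2), Pow(M, -1))), -1)) = Mul(3, Pow(Mul(Rational(1, 2), Pow(M, -1), Add(-98, M)), -1)) = Mul(3, Mul(2, M, Pow(Add(-98, M), -1))) = Mul(6, M, Pow(Add(-98, M), -1)))
Add(Add(-346, Mul(283, Add(2, Mul(-1, 6)))), Function('B')(393)) = Add(Add(-346, Mul(283, Add(2, Mul(-1, 6)))), Mul(6, 393, Pow(Add(-98, 393), -1))) = Add(Add(-346, Mul(283, Add(2, -6))), Mul(6, 393, Pow(295, -1))) = Add(Add(-346, Mul(283, -4)), Mul(6, 393, Rational(1, 295))) = Add(Add(-346, -1132), Rational(2358, 295)) = Add(-1478, Rational(2358, 295)) = Rational(-433652, 295)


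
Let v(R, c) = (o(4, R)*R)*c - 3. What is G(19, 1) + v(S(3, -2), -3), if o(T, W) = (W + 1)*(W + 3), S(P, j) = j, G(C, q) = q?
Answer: -8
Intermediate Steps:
o(T, W) = (1 + W)*(3 + W)
v(R, c) = -3 + R*c*(3 + R**2 + 4*R) (v(R, c) = ((3 + R**2 + 4*R)*R)*c - 3 = (R*(3 + R**2 + 4*R))*c - 3 = R*c*(3 + R**2 + 4*R) - 3 = -3 + R*c*(3 + R**2 + 4*R))
G(19, 1) + v(S(3, -2), -3) = 1 + (-3 - 2*(-3)*(3 + (-2)**2 + 4*(-2))) = 1 + (-3 - 2*(-3)*(3 + 4 - 8)) = 1 + (-3 - 2*(-3)*(-1)) = 1 + (-3 - 6) = 1 - 9 = -8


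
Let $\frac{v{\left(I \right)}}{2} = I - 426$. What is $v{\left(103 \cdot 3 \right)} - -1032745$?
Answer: $1032511$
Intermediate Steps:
$v{\left(I \right)} = -852 + 2 I$ ($v{\left(I \right)} = 2 \left(I - 426\right) = 2 \left(-426 + I\right) = -852 + 2 I$)
$v{\left(103 \cdot 3 \right)} - -1032745 = \left(-852 + 2 \cdot 103 \cdot 3\right) - -1032745 = \left(-852 + 2 \cdot 309\right) + 1032745 = \left(-852 + 618\right) + 1032745 = -234 + 1032745 = 1032511$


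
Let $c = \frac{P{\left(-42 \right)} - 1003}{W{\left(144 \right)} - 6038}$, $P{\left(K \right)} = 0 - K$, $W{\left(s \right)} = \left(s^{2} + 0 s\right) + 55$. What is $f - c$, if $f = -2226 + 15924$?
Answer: $\frac{202087555}{14753} \approx 13698.0$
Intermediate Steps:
$W{\left(s \right)} = 55 + s^{2}$ ($W{\left(s \right)} = \left(s^{2} + 0\right) + 55 = s^{2} + 55 = 55 + s^{2}$)
$P{\left(K \right)} = - K$
$f = 13698$
$c = - \frac{961}{14753}$ ($c = \frac{\left(-1\right) \left(-42\right) - 1003}{\left(55 + 144^{2}\right) - 6038} = \frac{42 - 1003}{\left(55 + 20736\right) - 6038} = - \frac{961}{20791 - 6038} = - \frac{961}{14753} \approx -0.065139$)
$f - c = 13698 - - \frac{961}{14753} = 13698 + \frac{961}{14753} = \frac{202087555}{14753}$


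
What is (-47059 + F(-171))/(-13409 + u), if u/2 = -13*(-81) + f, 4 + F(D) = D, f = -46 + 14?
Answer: 47234/11367 ≈ 4.1554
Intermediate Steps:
f = -32
F(D) = -4 + D
u = 2042 (u = 2*(-13*(-81) - 32) = 2*(1053 - 32) = 2*1021 = 2042)
(-47059 + F(-171))/(-13409 + u) = (-47059 + (-4 - 171))/(-13409 + 2042) = (-47059 - 175)/(-11367) = -47234*(-1/11367) = 47234/11367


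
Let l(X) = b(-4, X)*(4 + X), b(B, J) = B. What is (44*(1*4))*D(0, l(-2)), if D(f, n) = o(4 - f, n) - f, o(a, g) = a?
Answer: 704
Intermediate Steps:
l(X) = -16 - 4*X (l(X) = -4*(4 + X) = -16 - 4*X)
D(f, n) = 4 - 2*f (D(f, n) = (4 - f) - f = 4 - 2*f)
(44*(1*4))*D(0, l(-2)) = (44*(1*4))*(4 - 2*0) = (44*4)*(4 + 0) = 176*4 = 704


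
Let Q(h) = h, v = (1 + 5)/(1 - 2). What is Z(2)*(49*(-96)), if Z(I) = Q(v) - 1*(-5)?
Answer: 4704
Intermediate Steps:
v = -6 (v = 6/(-1) = 6*(-1) = -6)
Z(I) = -1 (Z(I) = -6 - 1*(-5) = -6 + 5 = -1)
Z(2)*(49*(-96)) = -49*(-96) = -1*(-4704) = 4704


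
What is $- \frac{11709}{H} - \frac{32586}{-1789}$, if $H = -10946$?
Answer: $\frac{377633757}{19582394} \approx 19.284$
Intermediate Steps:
$- \frac{11709}{H} - \frac{32586}{-1789} = - \frac{11709}{-10946} - \frac{32586}{-1789} = \left(-11709\right) \left(- \frac{1}{10946}\right) - - \frac{32586}{1789} = \frac{11709}{10946} + \frac{32586}{1789} = \frac{377633757}{19582394}$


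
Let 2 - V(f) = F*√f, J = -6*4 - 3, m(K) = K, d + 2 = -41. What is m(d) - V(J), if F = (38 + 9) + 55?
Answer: -45 + 306*I*√3 ≈ -45.0 + 530.01*I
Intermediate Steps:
d = -43 (d = -2 - 41 = -43)
J = -27 (J = -24 - 3 = -27)
F = 102 (F = 47 + 55 = 102)
V(f) = 2 - 102*√f
m(d) - V(J) = -43 - (2 - 306*I*√3) = -43 + (-2 + 306*I*√3) = -45 + 306*I*√3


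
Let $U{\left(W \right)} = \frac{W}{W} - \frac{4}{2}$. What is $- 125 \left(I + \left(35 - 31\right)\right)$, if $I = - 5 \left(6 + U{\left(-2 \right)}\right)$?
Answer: $2625$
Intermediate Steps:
$U{\left(W \right)} = -1$ ($U{\left(W \right)} = 1 - 2 = -1$)
$I = -25$ ($I = - 5 \left(6 - 1\right) = \left(-5\right) 5 = -25$)
$- 125 \left(I + \left(35 - 31\right)\right) = - 125 \left(-25 + \left(35 - 31\right)\right) = - 125 \left(-25 + 4\right) = \left(-125\right) \left(-21\right) = 2625$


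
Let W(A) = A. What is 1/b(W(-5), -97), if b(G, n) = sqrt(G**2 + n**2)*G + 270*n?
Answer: -2619/68568025 + sqrt(9434)/137136050 ≈ -3.7487e-5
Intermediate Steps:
b(G, n) = 270*n + G*sqrt(G**2 + n**2) (b(G, n) = G*sqrt(G**2 + n**2) + 270*n = 270*n + G*sqrt(G**2 + n**2))
1/b(W(-5), -97) = 1/(270*(-97) - 5*sqrt((-5)**2 + (-97)**2)) = 1/(-26190 - 5*sqrt(25 + 9409)) = 1/(-26190 - 5*sqrt(9434))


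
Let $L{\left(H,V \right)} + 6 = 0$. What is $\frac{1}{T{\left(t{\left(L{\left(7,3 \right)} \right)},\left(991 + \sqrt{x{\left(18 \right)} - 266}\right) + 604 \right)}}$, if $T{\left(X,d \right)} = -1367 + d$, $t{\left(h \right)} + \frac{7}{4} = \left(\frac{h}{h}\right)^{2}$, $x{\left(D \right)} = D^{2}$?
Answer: $\frac{114}{25963} - \frac{\sqrt{58}}{51926} \approx 0.0042442$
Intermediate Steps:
$L{\left(H,V \right)} = -6$ ($L{\left(H,V \right)} = -6 + 0 = -6$)
$t{\left(h \right)} = - \frac{3}{4}$ ($t{\left(h \right)} = - \frac{7}{4} + \left(\frac{h}{h}\right)^{2} = - \frac{7}{4} + 1^{2} = - \frac{7}{4} + 1 = - \frac{3}{4}$)
$\frac{1}{T{\left(t{\left(L{\left(7,3 \right)} \right)},\left(991 + \sqrt{x{\left(18 \right)} - 266}\right) + 604 \right)}} = \frac{1}{-1367 + \left(\left(991 + \sqrt{18^{2} - 266}\right) + 604\right)} = \frac{1}{-1367 + \left(\left(991 + \sqrt{324 - 266}\right) + 604\right)} = \frac{1}{-1367 + \left(\left(991 + \sqrt{58}\right) + 604\right)} = \frac{1}{-1367 + \left(1595 + \sqrt{58}\right)} = \frac{1}{228 + \sqrt{58}}$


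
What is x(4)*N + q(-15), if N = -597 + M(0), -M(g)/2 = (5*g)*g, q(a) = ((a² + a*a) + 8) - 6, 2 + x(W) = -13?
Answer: 9407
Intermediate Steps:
x(W) = -15 (x(W) = -2 - 13 = -15)
q(a) = 2 + 2*a² (q(a) = ((a² + a²) + 8) - 6 = (2*a² + 8) - 6 = (8 + 2*a²) - 6 = 2 + 2*a²)
M(g) = -10*g² (M(g) = -2*5*g*g = -10*g²)
N = -597 (N = -597 - 10*0² = -597 - 10*0 = -597 + 0 = -597)
x(4)*N + q(-15) = -15*(-597) + (2 + 2*(-15)²) = 8955 + (2 + 2*225) = 8955 + (2 + 450) = 8955 + 452 = 9407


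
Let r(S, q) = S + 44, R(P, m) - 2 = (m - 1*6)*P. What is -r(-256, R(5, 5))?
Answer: 212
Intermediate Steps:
R(P, m) = 2 + P*(-6 + m) (R(P, m) = 2 + (m - 1*6)*P = 2 + (m - 6)*P = 2 + (-6 + m)*P = 2 + P*(-6 + m))
r(S, q) = 44 + S
-r(-256, R(5, 5)) = -(44 - 256) = -1*(-212) = 212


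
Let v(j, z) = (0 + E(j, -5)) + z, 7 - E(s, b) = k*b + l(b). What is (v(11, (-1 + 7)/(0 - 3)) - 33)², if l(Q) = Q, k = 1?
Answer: 324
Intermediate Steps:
E(s, b) = 7 - 2*b (E(s, b) = 7 - (1*b + b) = 7 - (b + b) = 7 - 2*b)
v(j, z) = 17 + z (v(j, z) = (0 + (7 - 2*(-5))) + z = (0 + (7 + 10)) + z = (0 + 17) + z = 17 + z)
(v(11, (-1 + 7)/(0 - 3)) - 33)² = ((17 + (-1 + 7)/(0 - 3)) - 33)² = ((17 + 6/(-3)) - 33)² = ((17 + 6*(-⅓)) - 33)² = ((17 - 2) - 33)² = (15 - 33)² = (-18)² = 324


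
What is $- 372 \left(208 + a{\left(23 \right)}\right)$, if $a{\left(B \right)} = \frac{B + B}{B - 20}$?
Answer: $-83080$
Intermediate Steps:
$a{\left(B \right)} = \frac{2 B}{-20 + B}$
$- 372 \left(208 + a{\left(23 \right)}\right) = - 372 \left(208 + 2 \cdot 23 \frac{1}{-20 + 23}\right) = - 372 \left(208 + 2 \cdot 23 \cdot \frac{1}{3}\right) = - 372 \left(208 + \frac{46}{3}\right) = \left(-372\right) \frac{670}{3} = -83080$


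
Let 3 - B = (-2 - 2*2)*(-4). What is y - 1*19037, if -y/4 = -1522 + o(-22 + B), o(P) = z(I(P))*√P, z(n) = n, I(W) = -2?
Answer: -12949 + 8*I*√43 ≈ -12949.0 + 52.46*I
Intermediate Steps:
B = -21 (B = 3 - (-2 - 2*2)*(-4) = 3 - (-2 - 4)*(-4) = 3 - (-6)*(-4) = 3 - 1*24 = 3 - 24 = -21)
o(P) = -2*√P
y = 6088 + 8*I*√43 (y = -4*(-1522 - 2*√(-22 - 21)) = -4*(-1522 - 2*I*√43) = 6088 + 8*I*√43 ≈ 6088.0 + 52.46*I)
y - 1*19037 = (6088 + 8*I*√43) - 1*19037 = (6088 + 8*I*√43) - 19037 = -12949 + 8*I*√43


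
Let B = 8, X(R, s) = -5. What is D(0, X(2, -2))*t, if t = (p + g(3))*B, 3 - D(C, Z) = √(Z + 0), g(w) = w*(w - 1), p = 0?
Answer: 144 - 48*I*√5 ≈ 144.0 - 107.33*I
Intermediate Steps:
g(w) = w*(-1 + w)
D(C, Z) = 3 - √Z (D(C, Z) = 3 - √(Z + 0) = 3 - √Z)
t = 48 (t = (0 + 3*(-1 + 3))*8 = (0 + 3*2)*8 = (0 + 6)*8 = 6*8 = 48)
D(0, X(2, -2))*t = (3 - √(-5))*48 = (3 - I*√5)*48 = 144 - 48*I*√5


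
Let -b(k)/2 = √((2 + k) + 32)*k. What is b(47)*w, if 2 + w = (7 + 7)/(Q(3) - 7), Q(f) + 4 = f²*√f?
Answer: 38070/61 - 53298*√3/61 ≈ -889.26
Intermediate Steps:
Q(f) = -4 + f^(5/2) (Q(f) = -4 + f²*√f = -4 + f^(5/2))
w = -2 + 14/(-11 + 9*√3) (w = -2 + (7 + 7)/((-4 + 3^(5/2)) - 7) = -2 + 14/((-4 + 9*√3) - 7) = -2 + 14/(-11 + 9*√3) ≈ 1.0511)
b(k) = -2*k*√(34 + k) (b(k) = -2*√((2 + k) + 32)*k = -2*√(34 + k)*k = -2*k*√(34 + k))
b(47)*w = (-2*47*√(34 + 47))*(-45/61 + 63*√3/61) = (-2*47*√81)*(-45/61 + 63*√3/61) = (-2*47*9)*(-45/61 + 63*√3/61) = -846*(-45/61 + 63*√3/61) = 38070/61 - 53298*√3/61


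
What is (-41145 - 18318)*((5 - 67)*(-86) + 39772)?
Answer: -2682019152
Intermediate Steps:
(-41145 - 18318)*((5 - 67)*(-86) + 39772) = -59463*(-62*(-86) + 39772) = -59463*(5332 + 39772) = -59463*45104 = -2682019152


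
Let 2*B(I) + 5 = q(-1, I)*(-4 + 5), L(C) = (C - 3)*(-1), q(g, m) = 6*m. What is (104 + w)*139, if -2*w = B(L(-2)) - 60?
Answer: 71029/4 ≈ 17757.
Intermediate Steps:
L(C) = 3 - C (L(C) = (-3 + C)*(-1) = 3 - C)
B(I) = -5/2 + 3*I (B(I) = -5/2 + ((6*I)*(-4 + 5))/2 = -5/2 + ((6*I)*1)/2 = -5/2 + (6*I)/2 = -5/2 + 3*I)
w = 95/4 (w = -((-5/2 + 3*(3 - 1*(-2))) - 60)/2 = -((-5/2 + 3*(3 + 2)) - 60)/2 = -((-5/2 + 3*5) - 60)/2 = -((-5/2 + 15) - 60)/2 = -(25/2 - 60)/2 = -½*(-95/2) = 95/4 ≈ 23.750)
(104 + w)*139 = (104 + 95/4)*139 = (511/4)*139 = 71029/4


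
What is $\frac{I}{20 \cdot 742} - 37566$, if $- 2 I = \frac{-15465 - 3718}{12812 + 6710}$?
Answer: $- \frac{21766227236177}{579412960} \approx -37566.0$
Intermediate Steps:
$I = \frac{19183}{39044}$ ($I = - \frac{\left(-15465 - 3718\right) \frac{1}{12812 + 6710}}{2} = - \frac{\left(-19183\right) \frac{1}{19522}}{2} = \left(- \frac{1}{2}\right) \left(- \frac{19183}{19522}\right) = \frac{19183}{39044} \approx 0.49132$)
$\frac{I}{20 \cdot 742} - 37566 = \frac{19183}{39044 \cdot 20 \cdot 742} - 37566 = \frac{19183}{39044 \cdot 14840} - 37566 = \frac{19183}{39044} \cdot \frac{1}{14840} - 37566 = \frac{19183}{579412960} - 37566 = - \frac{21766227236177}{579412960}$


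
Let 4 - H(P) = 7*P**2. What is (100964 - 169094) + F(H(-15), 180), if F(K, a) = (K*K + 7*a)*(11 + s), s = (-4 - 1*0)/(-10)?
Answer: 140409507/5 ≈ 2.8082e+7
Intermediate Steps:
H(P) = 4 - 7*P**2
s = 2/5 (s = (-4 + 0)*(-1/10) = -4*(-1/10) = 2/5 ≈ 0.40000)
F(K, a) = 57*K**2/5 + 399*a/5 (F(K, a) = (K*K + 7*a)*(11 + 2/5) = (K**2 + 7*a)*(57/5) = 57*K**2/5 + 399*a/5)
(100964 - 169094) + F(H(-15), 180) = (100964 - 169094) + (57*(4 - 7*(-15)**2)**2/5 + (399/5)*180) = -68130 + (57*(4 - 7*225)**2/5 + 14364) = -68130 + (57*(4 - 1575)**2/5 + 14364) = -68130 + ((57/5)*(-1571)**2 + 14364) = -68130 + ((57/5)*2468041 + 14364) = -68130 + (140678337/5 + 14364) = -68130 + 140750157/5 = 140409507/5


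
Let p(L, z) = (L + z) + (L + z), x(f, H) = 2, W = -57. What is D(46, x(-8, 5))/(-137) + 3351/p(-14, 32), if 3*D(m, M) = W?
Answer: 153257/1644 ≈ 93.222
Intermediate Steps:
D(m, M) = -19 (D(m, M) = (1/3)*(-57) = -19)
p(L, z) = 2*L + 2*z
D(46, x(-8, 5))/(-137) + 3351/p(-14, 32) = -19/(-137) + 3351/(2*(-14) + 2*32) = -19*(-1/137) + 3351/(-28 + 64) = 19/137 + 3351/36 = 19/137 + 3351*(1/36) = 19/137 + 1117/12 = 153257/1644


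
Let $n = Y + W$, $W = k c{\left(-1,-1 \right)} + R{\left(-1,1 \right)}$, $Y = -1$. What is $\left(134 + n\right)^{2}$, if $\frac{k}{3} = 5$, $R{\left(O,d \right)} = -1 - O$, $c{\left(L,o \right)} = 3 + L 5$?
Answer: $10609$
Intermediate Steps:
$c{\left(L,o \right)} = 3 + 5 L$
$k = 15$ ($k = 3 \cdot 5 = 15$)
$W = -30$ ($W = 15 \left(3 + 5 \left(-1\right)\right) - 0 = 15 \left(3 - 5\right) + \left(-1 + 1\right) = 15 \left(-2\right) + 0 = -30 + 0 = -30$)
$n = -31$ ($n = -1 - 30 = -31$)
$\left(134 + n\right)^{2} = \left(134 - 31\right)^{2} = 103^{2} = 10609$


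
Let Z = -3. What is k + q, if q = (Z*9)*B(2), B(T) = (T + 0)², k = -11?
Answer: -119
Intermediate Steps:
B(T) = T²
q = -108 (q = -3*9*2² = -27*4 = -108)
k + q = -11 - 108 = -119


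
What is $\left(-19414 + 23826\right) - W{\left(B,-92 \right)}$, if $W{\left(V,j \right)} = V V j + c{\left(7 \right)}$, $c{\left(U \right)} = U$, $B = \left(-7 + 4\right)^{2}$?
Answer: $11857$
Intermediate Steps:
$B = 9$ ($B = \left(-3\right)^{2} = 9$)
$W{\left(V,j \right)} = 7 + j V^{2}$ ($W{\left(V,j \right)} = V V j + 7 = V^{2} j + 7 = j V^{2} + 7 = 7 + j V^{2}$)
$\left(-19414 + 23826\right) - W{\left(B,-92 \right)} = \left(-19414 + 23826\right) - \left(7 - 92 \cdot 9^{2}\right) = 4412 - \left(7 - 7452\right) = 4412 - -7445 = 4412 + 7445 = 11857$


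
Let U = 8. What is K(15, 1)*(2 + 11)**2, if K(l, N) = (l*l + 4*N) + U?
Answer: 40053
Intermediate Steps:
K(l, N) = 8 + l**2 + 4*N (K(l, N) = (l*l + 4*N) + 8 = (l**2 + 4*N) + 8 = 8 + l**2 + 4*N)
K(15, 1)*(2 + 11)**2 = (8 + 15**2 + 4*1)*(2 + 11)**2 = (8 + 225 + 4)*13**2 = 237*169 = 40053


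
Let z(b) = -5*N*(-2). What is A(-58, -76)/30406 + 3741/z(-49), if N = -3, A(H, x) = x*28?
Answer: -18968781/152030 ≈ -124.77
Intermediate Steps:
A(H, x) = 28*x
z(b) = -30 (z(b) = -5*(-3)*(-2) = 15*(-2) = -30)
A(-58, -76)/30406 + 3741/z(-49) = (28*(-76))/30406 + 3741/(-30) = -2128*1/30406 + 3741*(-1/30) = -1064/15203 - 1247/10 = -18968781/152030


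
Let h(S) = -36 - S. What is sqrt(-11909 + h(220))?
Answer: I*sqrt(12165) ≈ 110.3*I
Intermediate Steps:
sqrt(-11909 + h(220)) = sqrt(-11909 + (-36 - 1*220)) = sqrt(-11909 + (-36 - 220)) = sqrt(-11909 - 256) = sqrt(-12165) = I*sqrt(12165)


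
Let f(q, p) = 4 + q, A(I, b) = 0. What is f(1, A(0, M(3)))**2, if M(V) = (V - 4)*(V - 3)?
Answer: 25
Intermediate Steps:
M(V) = (-4 + V)*(-3 + V)
f(1, A(0, M(3)))**2 = (4 + 1)**2 = 5**2 = 25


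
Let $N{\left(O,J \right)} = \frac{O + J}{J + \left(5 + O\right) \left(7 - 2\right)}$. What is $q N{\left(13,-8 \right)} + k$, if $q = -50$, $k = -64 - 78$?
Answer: $- \frac{5947}{41} \approx -145.05$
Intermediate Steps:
$k = -142$ ($k = -64 - 78 = -142$)
$N{\left(O,J \right)} = \frac{J + O}{25 + J + 5 O}$ ($N{\left(O,J \right)} = \frac{J + O}{J + \left(5 + O\right) 5} = \frac{J + O}{J + \left(25 + 5 O\right)} = \frac{J + O}{25 + J + 5 O}$)
$q N{\left(13,-8 \right)} + k = - 50 \frac{-8 + 13}{25 - 8 + 5 \cdot 13} - 142 = - 50 \frac{1}{25 - 8 + 65} \cdot 5 - 142 = - 50 \cdot \frac{1}{82} \cdot 5 - 142 = \left(-50\right) \frac{5}{82} - 142 = - \frac{125}{41} - 142 = - \frac{5947}{41}$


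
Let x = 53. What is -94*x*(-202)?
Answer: 1006364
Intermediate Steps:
-94*x*(-202) = -94*53*(-202) = -4982*(-202) = 1006364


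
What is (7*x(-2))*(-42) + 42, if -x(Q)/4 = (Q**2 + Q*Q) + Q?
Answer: 7098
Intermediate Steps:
x(Q) = -8*Q**2 - 4*Q (x(Q) = -4*((Q**2 + Q*Q) + Q) = -4*((Q**2 + Q**2) + Q) = -4*(2*Q**2 + Q) = -4*(Q + 2*Q**2) = -8*Q**2 - 4*Q)
(7*x(-2))*(-42) + 42 = (7*(-4*(-2)*(1 + 2*(-2))))*(-42) + 42 = (7*(-4*(-2)*(1 - 4)))*(-42) + 42 = (7*(-4*(-2)*(-3)))*(-42) + 42 = (7*(-24))*(-42) + 42 = -168*(-42) + 42 = 7056 + 42 = 7098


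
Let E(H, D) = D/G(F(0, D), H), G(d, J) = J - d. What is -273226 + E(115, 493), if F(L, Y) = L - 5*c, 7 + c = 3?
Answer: -25955977/95 ≈ -2.7322e+5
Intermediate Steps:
c = -4 (c = -7 + 3 = -4)
F(L, Y) = 20 + L (F(L, Y) = L - 5*(-4) = L + 20 = 20 + L)
E(H, D) = D/(-20 + H) (E(H, D) = D/(H - (20 + 0)) = D/(H - 1*20) = D/(H - 20) = D/(-20 + H))
-273226 + E(115, 493) = -273226 + 493/(-20 + 115) = -273226 + 493/95 = -25955977/95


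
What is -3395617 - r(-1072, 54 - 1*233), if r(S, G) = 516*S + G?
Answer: -2842286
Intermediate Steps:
r(S, G) = G + 516*S
-3395617 - r(-1072, 54 - 1*233) = -3395617 - ((54 - 1*233) + 516*(-1072)) = -3395617 - ((54 - 233) - 553152) = -3395617 - (-179 - 553152) = -3395617 - 1*(-553331) = -3395617 + 553331 = -2842286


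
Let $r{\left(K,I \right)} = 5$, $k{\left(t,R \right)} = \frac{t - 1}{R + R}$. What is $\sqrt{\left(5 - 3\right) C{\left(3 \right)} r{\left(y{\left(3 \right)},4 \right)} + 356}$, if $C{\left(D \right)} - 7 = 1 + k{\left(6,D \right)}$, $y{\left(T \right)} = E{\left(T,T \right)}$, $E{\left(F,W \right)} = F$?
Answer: $\frac{\sqrt{3999}}{3} \approx 21.079$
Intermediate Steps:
$k{\left(t,R \right)} = \frac{-1 + t}{2 R}$
$y{\left(T \right)} = T$
$C{\left(D \right)} = 8 + \frac{5}{2 D}$ ($C{\left(D \right)} = 7 + \left(1 + \frac{-1 + 6}{2 D}\right) = 7 + \left(1 + \frac{1}{2} \frac{1}{D} 5\right) = 7 + \left(1 + \frac{5}{2 D}\right) = 8 + \frac{5}{2 D}$)
$\sqrt{\left(5 - 3\right) C{\left(3 \right)} r{\left(y{\left(3 \right)},4 \right)} + 356} = \sqrt{\left(5 - 3\right) \left(8 + \frac{5}{2 \cdot 3}\right) 5 + 356} = \sqrt{2 \left(8 + \frac{5}{2} \cdot \frac{1}{3}\right) 5 + 356} = \sqrt{2 \left(8 + \frac{5}{6}\right) 5 + 356} = \sqrt{2 \cdot \frac{53}{6} \cdot 5 + 356} = \sqrt{\frac{53}{3} \cdot 5 + 356} = \sqrt{\frac{265}{3} + 356} = \sqrt{\frac{1333}{3}} = \frac{\sqrt{3999}}{3}$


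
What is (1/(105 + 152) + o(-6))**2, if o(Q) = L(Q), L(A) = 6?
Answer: 2380849/66049 ≈ 36.047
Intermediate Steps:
o(Q) = 6
(1/(105 + 152) + o(-6))**2 = (1/(105 + 152) + 6)**2 = (1/257 + 6)**2 = (1543/257)**2 = 2380849/66049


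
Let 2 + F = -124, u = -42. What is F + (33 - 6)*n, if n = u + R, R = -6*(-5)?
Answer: -450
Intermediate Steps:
R = 30
F = -126 (F = -2 - 124 = -126)
n = -12 (n = -42 + 30 = -12)
F + (33 - 6)*n = -126 + (33 - 6)*(-12) = -126 + 27*(-12) = -126 - 324 = -450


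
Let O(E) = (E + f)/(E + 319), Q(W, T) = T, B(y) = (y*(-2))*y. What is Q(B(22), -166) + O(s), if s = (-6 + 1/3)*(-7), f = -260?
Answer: -179277/1076 ≈ -166.61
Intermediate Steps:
B(y) = -2*y**2 (B(y) = (-2*y)*y = -2*y**2)
s = 119/3 (s = (-6 + 1/3)*(-7) = -17/3*(-7) = 119/3 ≈ 39.667)
O(E) = (-260 + E)/(319 + E) (O(E) = (E - 260)/(E + 319) = (-260 + E)/(319 + E))
Q(B(22), -166) + O(s) = -166 + (-260 + 119/3)/(319 + 119/3) = -166 - 661/3/(1076/3) = -166 + (3/1076)*(-661/3) = -166 - 661/1076 = -179277/1076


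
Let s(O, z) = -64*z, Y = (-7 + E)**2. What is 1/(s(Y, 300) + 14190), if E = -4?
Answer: -1/5010 ≈ -0.00019960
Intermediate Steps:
Y = 121 (Y = (-7 - 4)**2 = (-11)**2 = 121)
1/(s(Y, 300) + 14190) = 1/(-64*300 + 14190) = 1/(-19200 + 14190) = 1/(-5010) = -1/5010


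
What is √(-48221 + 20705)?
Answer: 2*I*√6879 ≈ 165.88*I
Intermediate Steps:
√(-48221 + 20705) = √(-27516) = 2*I*√6879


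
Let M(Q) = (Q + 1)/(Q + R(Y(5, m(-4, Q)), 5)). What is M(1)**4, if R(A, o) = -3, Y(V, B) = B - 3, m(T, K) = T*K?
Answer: 1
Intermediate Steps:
m(T, K) = K*T
Y(V, B) = -3 + B
M(Q) = (1 + Q)/(-3 + Q) (M(Q) = (Q + 1)/(Q - 3) = (1 + Q)/(-3 + Q))
M(1)**4 = ((1 + 1)/(-3 + 1))**4 = (2/(-2))**4 = (-1/2*2)**4 = (-1)**4 = 1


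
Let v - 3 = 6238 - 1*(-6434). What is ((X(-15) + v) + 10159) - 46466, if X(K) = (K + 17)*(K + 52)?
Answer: -23558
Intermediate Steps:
v = 12675 (v = 3 + (6238 - 1*(-6434)) = 3 + (6238 + 6434) = 3 + 12672 = 12675)
X(K) = (17 + K)*(52 + K)
((X(-15) + v) + 10159) - 46466 = (((884 + (-15)² + 69*(-15)) + 12675) + 10159) - 46466 = (((884 + 225 - 1035) + 12675) + 10159) - 46466 = ((74 + 12675) + 10159) - 46466 = (12749 + 10159) - 46466 = 22908 - 46466 = -23558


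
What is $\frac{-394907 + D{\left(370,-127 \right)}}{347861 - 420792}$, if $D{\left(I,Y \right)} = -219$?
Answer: $\frac{395126}{72931} \approx 5.4178$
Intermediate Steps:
$\frac{-394907 + D{\left(370,-127 \right)}}{347861 - 420792} = \frac{-394907 - 219}{347861 - 420792} = - \frac{395126}{347861 - 420792} = - \frac{395126}{-72931} = \left(-395126\right) \left(- \frac{1}{72931}\right) = \frac{395126}{72931}$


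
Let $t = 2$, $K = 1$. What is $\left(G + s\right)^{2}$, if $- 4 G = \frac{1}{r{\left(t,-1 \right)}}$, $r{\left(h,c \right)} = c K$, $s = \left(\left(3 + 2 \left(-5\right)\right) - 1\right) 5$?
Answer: $\frac{25281}{16} \approx 1580.1$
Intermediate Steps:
$s = -40$ ($s = \left(\left(3 - 10\right) - 1\right) 5 = \left(-7 - 1\right) 5 = \left(-8\right) 5 = -40$)
$r{\left(h,c \right)} = c$ ($r{\left(h,c \right)} = c 1 = c$)
$G = \frac{1}{4}$ ($G = - \frac{1}{4 \left(-1\right)} = \left(- \frac{1}{4}\right) \left(-1\right) = \frac{1}{4} \approx 0.25$)
$\left(G + s\right)^{2} = \left(\frac{1}{4} - 40\right)^{2} = \left(- \frac{159}{4}\right)^{2} = \frac{25281}{16}$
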